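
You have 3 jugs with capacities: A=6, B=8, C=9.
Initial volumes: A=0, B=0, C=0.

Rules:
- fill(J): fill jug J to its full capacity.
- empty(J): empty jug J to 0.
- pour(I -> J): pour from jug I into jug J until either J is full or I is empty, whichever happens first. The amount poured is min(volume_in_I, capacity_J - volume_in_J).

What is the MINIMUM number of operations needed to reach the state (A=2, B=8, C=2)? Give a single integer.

Answer: 8

Derivation:
BFS from (A=0, B=0, C=0). One shortest path:
  1. fill(A) -> (A=6 B=0 C=0)
  2. pour(A -> B) -> (A=0 B=6 C=0)
  3. fill(A) -> (A=6 B=6 C=0)
  4. pour(A -> B) -> (A=4 B=8 C=0)
  5. pour(B -> C) -> (A=4 B=0 C=8)
  6. pour(A -> B) -> (A=0 B=4 C=8)
  7. pour(C -> A) -> (A=6 B=4 C=2)
  8. pour(A -> B) -> (A=2 B=8 C=2)
Reached target in 8 moves.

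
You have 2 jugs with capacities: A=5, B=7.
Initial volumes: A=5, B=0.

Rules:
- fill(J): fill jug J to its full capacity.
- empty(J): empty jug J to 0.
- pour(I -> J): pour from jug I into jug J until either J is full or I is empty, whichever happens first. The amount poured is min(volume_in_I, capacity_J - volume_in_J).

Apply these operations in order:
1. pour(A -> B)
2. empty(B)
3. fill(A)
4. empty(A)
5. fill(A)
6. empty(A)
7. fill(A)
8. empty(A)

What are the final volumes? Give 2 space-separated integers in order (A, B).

Answer: 0 0

Derivation:
Step 1: pour(A -> B) -> (A=0 B=5)
Step 2: empty(B) -> (A=0 B=0)
Step 3: fill(A) -> (A=5 B=0)
Step 4: empty(A) -> (A=0 B=0)
Step 5: fill(A) -> (A=5 B=0)
Step 6: empty(A) -> (A=0 B=0)
Step 7: fill(A) -> (A=5 B=0)
Step 8: empty(A) -> (A=0 B=0)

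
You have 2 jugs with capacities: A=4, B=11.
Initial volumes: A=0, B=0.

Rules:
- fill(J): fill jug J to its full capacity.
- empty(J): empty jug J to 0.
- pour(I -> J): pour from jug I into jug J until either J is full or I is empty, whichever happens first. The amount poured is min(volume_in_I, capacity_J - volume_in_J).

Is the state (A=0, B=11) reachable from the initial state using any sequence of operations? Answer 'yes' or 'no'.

Answer: yes

Derivation:
BFS from (A=0, B=0):
  1. fill(B) -> (A=0 B=11)
Target reached → yes.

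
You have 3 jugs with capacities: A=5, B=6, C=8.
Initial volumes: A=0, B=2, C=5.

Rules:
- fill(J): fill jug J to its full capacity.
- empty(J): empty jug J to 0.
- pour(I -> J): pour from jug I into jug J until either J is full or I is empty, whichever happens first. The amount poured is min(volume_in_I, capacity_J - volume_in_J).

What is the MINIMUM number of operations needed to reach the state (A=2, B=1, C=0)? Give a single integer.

BFS from (A=0, B=2, C=5). One shortest path:
  1. fill(B) -> (A=0 B=6 C=5)
  2. pour(B -> A) -> (A=5 B=1 C=5)
  3. pour(A -> C) -> (A=2 B=1 C=8)
  4. empty(C) -> (A=2 B=1 C=0)
Reached target in 4 moves.

Answer: 4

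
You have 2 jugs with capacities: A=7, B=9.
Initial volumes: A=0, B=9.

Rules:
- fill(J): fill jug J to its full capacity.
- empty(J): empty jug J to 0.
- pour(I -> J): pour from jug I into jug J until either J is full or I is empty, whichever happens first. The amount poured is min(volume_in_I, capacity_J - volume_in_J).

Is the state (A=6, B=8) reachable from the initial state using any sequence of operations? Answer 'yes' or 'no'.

Answer: no

Derivation:
BFS explored all 32 reachable states.
Reachable set includes: (0,0), (0,1), (0,2), (0,3), (0,4), (0,5), (0,6), (0,7), (0,8), (0,9), (1,0), (1,9) ...
Target (A=6, B=8) not in reachable set → no.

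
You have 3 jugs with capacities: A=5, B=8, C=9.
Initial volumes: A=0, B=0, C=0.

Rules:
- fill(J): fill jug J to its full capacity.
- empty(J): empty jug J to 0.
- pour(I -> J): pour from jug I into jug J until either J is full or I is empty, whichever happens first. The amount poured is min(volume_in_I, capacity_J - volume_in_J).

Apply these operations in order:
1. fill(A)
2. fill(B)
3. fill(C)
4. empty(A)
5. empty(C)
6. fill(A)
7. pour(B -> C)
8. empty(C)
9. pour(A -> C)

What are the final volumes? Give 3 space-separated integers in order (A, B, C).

Answer: 0 0 5

Derivation:
Step 1: fill(A) -> (A=5 B=0 C=0)
Step 2: fill(B) -> (A=5 B=8 C=0)
Step 3: fill(C) -> (A=5 B=8 C=9)
Step 4: empty(A) -> (A=0 B=8 C=9)
Step 5: empty(C) -> (A=0 B=8 C=0)
Step 6: fill(A) -> (A=5 B=8 C=0)
Step 7: pour(B -> C) -> (A=5 B=0 C=8)
Step 8: empty(C) -> (A=5 B=0 C=0)
Step 9: pour(A -> C) -> (A=0 B=0 C=5)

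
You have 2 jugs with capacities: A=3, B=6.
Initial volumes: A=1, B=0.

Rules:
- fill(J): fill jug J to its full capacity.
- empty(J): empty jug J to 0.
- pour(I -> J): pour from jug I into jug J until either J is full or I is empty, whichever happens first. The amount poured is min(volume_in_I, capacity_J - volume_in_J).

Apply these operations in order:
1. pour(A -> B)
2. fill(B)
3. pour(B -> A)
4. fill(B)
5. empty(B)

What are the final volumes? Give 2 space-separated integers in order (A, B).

Step 1: pour(A -> B) -> (A=0 B=1)
Step 2: fill(B) -> (A=0 B=6)
Step 3: pour(B -> A) -> (A=3 B=3)
Step 4: fill(B) -> (A=3 B=6)
Step 5: empty(B) -> (A=3 B=0)

Answer: 3 0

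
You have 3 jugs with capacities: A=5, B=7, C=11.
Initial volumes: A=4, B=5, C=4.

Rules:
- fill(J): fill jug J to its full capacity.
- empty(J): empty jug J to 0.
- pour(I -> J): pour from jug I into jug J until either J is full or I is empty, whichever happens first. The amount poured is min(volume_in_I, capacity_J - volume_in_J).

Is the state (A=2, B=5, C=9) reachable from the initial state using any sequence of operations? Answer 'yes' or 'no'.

Answer: no

Derivation:
BFS explored all 337 reachable states.
Reachable set includes: (0,0,0), (0,0,1), (0,0,2), (0,0,3), (0,0,4), (0,0,5), (0,0,6), (0,0,7), (0,0,8), (0,0,9), (0,0,10), (0,0,11) ...
Target (A=2, B=5, C=9) not in reachable set → no.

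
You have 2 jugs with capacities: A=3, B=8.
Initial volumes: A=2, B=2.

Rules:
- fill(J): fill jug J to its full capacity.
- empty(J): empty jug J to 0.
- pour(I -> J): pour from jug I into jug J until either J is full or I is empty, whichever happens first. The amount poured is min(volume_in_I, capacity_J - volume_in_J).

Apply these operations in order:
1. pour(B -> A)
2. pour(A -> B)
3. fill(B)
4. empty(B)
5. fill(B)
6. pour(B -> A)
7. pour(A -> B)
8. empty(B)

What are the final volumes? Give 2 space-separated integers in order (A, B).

Step 1: pour(B -> A) -> (A=3 B=1)
Step 2: pour(A -> B) -> (A=0 B=4)
Step 3: fill(B) -> (A=0 B=8)
Step 4: empty(B) -> (A=0 B=0)
Step 5: fill(B) -> (A=0 B=8)
Step 6: pour(B -> A) -> (A=3 B=5)
Step 7: pour(A -> B) -> (A=0 B=8)
Step 8: empty(B) -> (A=0 B=0)

Answer: 0 0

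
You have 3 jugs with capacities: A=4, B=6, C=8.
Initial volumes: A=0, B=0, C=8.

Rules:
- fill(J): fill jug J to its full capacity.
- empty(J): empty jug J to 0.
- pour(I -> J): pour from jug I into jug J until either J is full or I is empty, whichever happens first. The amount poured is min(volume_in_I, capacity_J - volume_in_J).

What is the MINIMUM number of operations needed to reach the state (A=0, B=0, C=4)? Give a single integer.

BFS from (A=0, B=0, C=8). One shortest path:
  1. pour(C -> A) -> (A=4 B=0 C=4)
  2. empty(A) -> (A=0 B=0 C=4)
Reached target in 2 moves.

Answer: 2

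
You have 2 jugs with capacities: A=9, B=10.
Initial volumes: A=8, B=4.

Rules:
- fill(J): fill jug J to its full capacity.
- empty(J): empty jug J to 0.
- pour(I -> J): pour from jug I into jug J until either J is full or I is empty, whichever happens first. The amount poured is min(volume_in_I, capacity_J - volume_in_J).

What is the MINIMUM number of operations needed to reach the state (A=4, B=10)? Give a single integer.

BFS from (A=8, B=4). One shortest path:
  1. empty(A) -> (A=0 B=4)
  2. pour(B -> A) -> (A=4 B=0)
  3. fill(B) -> (A=4 B=10)
Reached target in 3 moves.

Answer: 3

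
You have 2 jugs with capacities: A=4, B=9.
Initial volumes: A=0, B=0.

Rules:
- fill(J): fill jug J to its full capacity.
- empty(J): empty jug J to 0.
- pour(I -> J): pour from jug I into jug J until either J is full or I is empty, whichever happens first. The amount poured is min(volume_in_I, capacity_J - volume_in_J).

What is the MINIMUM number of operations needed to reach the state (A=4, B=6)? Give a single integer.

Answer: 8

Derivation:
BFS from (A=0, B=0). One shortest path:
  1. fill(B) -> (A=0 B=9)
  2. pour(B -> A) -> (A=4 B=5)
  3. empty(A) -> (A=0 B=5)
  4. pour(B -> A) -> (A=4 B=1)
  5. empty(A) -> (A=0 B=1)
  6. pour(B -> A) -> (A=1 B=0)
  7. fill(B) -> (A=1 B=9)
  8. pour(B -> A) -> (A=4 B=6)
Reached target in 8 moves.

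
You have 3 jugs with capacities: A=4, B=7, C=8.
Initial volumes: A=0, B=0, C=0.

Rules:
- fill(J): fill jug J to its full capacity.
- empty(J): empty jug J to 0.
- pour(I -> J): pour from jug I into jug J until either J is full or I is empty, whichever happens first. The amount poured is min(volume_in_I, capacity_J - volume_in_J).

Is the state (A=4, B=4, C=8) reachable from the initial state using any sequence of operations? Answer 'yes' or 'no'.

Answer: yes

Derivation:
BFS from (A=0, B=0, C=0):
  1. fill(A) -> (A=4 B=0 C=0)
  2. fill(C) -> (A=4 B=0 C=8)
  3. pour(A -> B) -> (A=0 B=4 C=8)
  4. fill(A) -> (A=4 B=4 C=8)
Target reached → yes.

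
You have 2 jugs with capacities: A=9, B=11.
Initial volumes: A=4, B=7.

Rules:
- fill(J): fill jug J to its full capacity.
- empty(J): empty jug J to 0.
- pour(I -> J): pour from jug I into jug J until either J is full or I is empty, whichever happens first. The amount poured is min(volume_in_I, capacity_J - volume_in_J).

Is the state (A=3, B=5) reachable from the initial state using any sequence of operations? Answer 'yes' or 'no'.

Answer: no

Derivation:
BFS explored all 41 reachable states.
Reachable set includes: (0,0), (0,1), (0,2), (0,3), (0,4), (0,5), (0,6), (0,7), (0,8), (0,9), (0,10), (0,11) ...
Target (A=3, B=5) not in reachable set → no.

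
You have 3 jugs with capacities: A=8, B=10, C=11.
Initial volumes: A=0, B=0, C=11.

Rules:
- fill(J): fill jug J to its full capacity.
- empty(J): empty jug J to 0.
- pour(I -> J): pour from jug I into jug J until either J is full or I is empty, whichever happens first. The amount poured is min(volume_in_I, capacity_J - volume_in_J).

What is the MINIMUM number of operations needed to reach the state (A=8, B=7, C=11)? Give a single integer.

BFS from (A=0, B=0, C=11). One shortest path:
  1. fill(A) -> (A=8 B=0 C=11)
  2. fill(B) -> (A=8 B=10 C=11)
  3. empty(C) -> (A=8 B=10 C=0)
  4. pour(A -> C) -> (A=0 B=10 C=8)
  5. fill(A) -> (A=8 B=10 C=8)
  6. pour(B -> C) -> (A=8 B=7 C=11)
Reached target in 6 moves.

Answer: 6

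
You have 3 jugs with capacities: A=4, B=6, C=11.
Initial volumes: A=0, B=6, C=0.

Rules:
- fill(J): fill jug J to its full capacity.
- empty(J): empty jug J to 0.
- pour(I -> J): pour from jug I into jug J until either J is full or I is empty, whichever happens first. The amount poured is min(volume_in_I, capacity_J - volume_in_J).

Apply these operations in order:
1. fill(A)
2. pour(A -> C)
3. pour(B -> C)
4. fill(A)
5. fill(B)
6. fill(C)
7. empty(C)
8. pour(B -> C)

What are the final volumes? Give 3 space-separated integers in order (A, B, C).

Step 1: fill(A) -> (A=4 B=6 C=0)
Step 2: pour(A -> C) -> (A=0 B=6 C=4)
Step 3: pour(B -> C) -> (A=0 B=0 C=10)
Step 4: fill(A) -> (A=4 B=0 C=10)
Step 5: fill(B) -> (A=4 B=6 C=10)
Step 6: fill(C) -> (A=4 B=6 C=11)
Step 7: empty(C) -> (A=4 B=6 C=0)
Step 8: pour(B -> C) -> (A=4 B=0 C=6)

Answer: 4 0 6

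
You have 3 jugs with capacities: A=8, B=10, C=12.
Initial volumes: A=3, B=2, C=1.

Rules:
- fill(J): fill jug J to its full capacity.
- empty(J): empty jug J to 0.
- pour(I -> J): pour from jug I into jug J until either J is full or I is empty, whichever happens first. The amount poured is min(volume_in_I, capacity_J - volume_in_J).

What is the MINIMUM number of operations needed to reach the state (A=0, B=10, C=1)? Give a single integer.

BFS from (A=3, B=2, C=1). One shortest path:
  1. fill(A) -> (A=8 B=2 C=1)
  2. pour(A -> B) -> (A=0 B=10 C=1)
Reached target in 2 moves.

Answer: 2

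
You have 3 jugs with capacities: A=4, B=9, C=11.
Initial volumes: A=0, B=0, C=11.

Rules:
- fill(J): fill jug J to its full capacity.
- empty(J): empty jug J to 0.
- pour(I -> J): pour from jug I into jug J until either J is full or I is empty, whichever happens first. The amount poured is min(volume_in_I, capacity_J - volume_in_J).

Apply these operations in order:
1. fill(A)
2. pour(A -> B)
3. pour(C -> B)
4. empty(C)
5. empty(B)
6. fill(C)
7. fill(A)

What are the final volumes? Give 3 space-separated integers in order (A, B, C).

Answer: 4 0 11

Derivation:
Step 1: fill(A) -> (A=4 B=0 C=11)
Step 2: pour(A -> B) -> (A=0 B=4 C=11)
Step 3: pour(C -> B) -> (A=0 B=9 C=6)
Step 4: empty(C) -> (A=0 B=9 C=0)
Step 5: empty(B) -> (A=0 B=0 C=0)
Step 6: fill(C) -> (A=0 B=0 C=11)
Step 7: fill(A) -> (A=4 B=0 C=11)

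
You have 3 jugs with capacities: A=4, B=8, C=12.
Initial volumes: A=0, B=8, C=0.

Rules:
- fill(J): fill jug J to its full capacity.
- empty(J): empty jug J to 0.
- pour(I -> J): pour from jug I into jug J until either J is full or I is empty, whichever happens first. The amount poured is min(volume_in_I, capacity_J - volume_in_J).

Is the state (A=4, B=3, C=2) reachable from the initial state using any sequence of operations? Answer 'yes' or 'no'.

Answer: no

Derivation:
BFS explored all 24 reachable states.
Reachable set includes: (0,0,0), (0,0,4), (0,0,8), (0,0,12), (0,4,0), (0,4,4), (0,4,8), (0,4,12), (0,8,0), (0,8,4), (0,8,8), (0,8,12) ...
Target (A=4, B=3, C=2) not in reachable set → no.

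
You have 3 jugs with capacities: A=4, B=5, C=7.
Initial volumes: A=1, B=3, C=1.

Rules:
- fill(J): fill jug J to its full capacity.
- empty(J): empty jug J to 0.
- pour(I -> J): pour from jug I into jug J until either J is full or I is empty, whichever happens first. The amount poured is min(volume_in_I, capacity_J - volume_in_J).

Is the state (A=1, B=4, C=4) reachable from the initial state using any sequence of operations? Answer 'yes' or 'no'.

Answer: no

Derivation:
BFS explored all 169 reachable states.
Reachable set includes: (0,0,0), (0,0,1), (0,0,2), (0,0,3), (0,0,4), (0,0,5), (0,0,6), (0,0,7), (0,1,0), (0,1,1), (0,1,2), (0,1,3) ...
Target (A=1, B=4, C=4) not in reachable set → no.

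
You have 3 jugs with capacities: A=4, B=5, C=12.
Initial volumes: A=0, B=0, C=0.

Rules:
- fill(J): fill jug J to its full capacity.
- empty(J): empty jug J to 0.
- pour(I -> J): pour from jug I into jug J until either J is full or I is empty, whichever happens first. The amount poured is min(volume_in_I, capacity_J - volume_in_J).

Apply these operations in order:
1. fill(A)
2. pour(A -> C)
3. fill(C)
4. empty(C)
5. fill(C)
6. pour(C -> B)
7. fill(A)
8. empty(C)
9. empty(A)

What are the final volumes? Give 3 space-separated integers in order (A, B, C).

Step 1: fill(A) -> (A=4 B=0 C=0)
Step 2: pour(A -> C) -> (A=0 B=0 C=4)
Step 3: fill(C) -> (A=0 B=0 C=12)
Step 4: empty(C) -> (A=0 B=0 C=0)
Step 5: fill(C) -> (A=0 B=0 C=12)
Step 6: pour(C -> B) -> (A=0 B=5 C=7)
Step 7: fill(A) -> (A=4 B=5 C=7)
Step 8: empty(C) -> (A=4 B=5 C=0)
Step 9: empty(A) -> (A=0 B=5 C=0)

Answer: 0 5 0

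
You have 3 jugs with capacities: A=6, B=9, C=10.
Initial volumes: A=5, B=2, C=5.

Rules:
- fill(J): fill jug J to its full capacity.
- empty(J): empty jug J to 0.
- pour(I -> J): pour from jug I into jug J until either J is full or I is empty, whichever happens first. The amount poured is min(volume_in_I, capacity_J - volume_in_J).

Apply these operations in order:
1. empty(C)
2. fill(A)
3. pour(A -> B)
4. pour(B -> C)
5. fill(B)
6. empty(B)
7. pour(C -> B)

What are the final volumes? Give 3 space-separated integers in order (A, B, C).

Step 1: empty(C) -> (A=5 B=2 C=0)
Step 2: fill(A) -> (A=6 B=2 C=0)
Step 3: pour(A -> B) -> (A=0 B=8 C=0)
Step 4: pour(B -> C) -> (A=0 B=0 C=8)
Step 5: fill(B) -> (A=0 B=9 C=8)
Step 6: empty(B) -> (A=0 B=0 C=8)
Step 7: pour(C -> B) -> (A=0 B=8 C=0)

Answer: 0 8 0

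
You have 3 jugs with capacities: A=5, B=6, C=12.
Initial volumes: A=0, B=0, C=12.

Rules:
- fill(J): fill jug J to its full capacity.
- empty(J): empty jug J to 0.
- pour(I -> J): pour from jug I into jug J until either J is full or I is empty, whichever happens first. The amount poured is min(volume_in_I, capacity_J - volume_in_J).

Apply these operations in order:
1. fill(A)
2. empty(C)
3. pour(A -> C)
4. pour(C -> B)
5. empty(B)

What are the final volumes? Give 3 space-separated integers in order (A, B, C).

Step 1: fill(A) -> (A=5 B=0 C=12)
Step 2: empty(C) -> (A=5 B=0 C=0)
Step 3: pour(A -> C) -> (A=0 B=0 C=5)
Step 4: pour(C -> B) -> (A=0 B=5 C=0)
Step 5: empty(B) -> (A=0 B=0 C=0)

Answer: 0 0 0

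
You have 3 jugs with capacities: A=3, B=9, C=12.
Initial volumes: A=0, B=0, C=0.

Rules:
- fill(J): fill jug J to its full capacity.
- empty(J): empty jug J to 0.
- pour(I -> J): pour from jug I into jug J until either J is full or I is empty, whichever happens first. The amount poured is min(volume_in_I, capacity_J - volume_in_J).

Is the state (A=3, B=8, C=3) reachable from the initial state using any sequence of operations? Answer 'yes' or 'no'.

BFS explored all 40 reachable states.
Reachable set includes: (0,0,0), (0,0,3), (0,0,6), (0,0,9), (0,0,12), (0,3,0), (0,3,3), (0,3,6), (0,3,9), (0,3,12), (0,6,0), (0,6,3) ...
Target (A=3, B=8, C=3) not in reachable set → no.

Answer: no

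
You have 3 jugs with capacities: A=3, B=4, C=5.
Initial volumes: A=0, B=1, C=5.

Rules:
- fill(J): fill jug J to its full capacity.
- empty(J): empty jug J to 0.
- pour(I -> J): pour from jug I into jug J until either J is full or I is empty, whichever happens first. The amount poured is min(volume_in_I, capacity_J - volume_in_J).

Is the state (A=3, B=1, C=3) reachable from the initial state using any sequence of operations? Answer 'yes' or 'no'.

Answer: yes

Derivation:
BFS from (A=0, B=1, C=5):
  1. fill(A) -> (A=3 B=1 C=5)
  2. empty(C) -> (A=3 B=1 C=0)
  3. pour(A -> C) -> (A=0 B=1 C=3)
  4. fill(A) -> (A=3 B=1 C=3)
Target reached → yes.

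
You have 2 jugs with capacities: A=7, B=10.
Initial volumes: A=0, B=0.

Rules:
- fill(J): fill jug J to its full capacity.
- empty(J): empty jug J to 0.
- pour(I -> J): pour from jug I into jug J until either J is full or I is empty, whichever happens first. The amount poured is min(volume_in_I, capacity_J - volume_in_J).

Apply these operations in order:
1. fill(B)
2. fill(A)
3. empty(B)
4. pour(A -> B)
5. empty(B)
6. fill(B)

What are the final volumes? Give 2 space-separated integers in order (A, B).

Step 1: fill(B) -> (A=0 B=10)
Step 2: fill(A) -> (A=7 B=10)
Step 3: empty(B) -> (A=7 B=0)
Step 4: pour(A -> B) -> (A=0 B=7)
Step 5: empty(B) -> (A=0 B=0)
Step 6: fill(B) -> (A=0 B=10)

Answer: 0 10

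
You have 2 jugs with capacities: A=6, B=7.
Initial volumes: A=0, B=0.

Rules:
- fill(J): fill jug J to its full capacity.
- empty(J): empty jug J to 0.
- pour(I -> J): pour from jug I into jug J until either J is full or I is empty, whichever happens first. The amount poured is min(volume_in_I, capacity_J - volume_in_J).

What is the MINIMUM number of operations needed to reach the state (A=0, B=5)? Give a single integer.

Answer: 6

Derivation:
BFS from (A=0, B=0). One shortest path:
  1. fill(A) -> (A=6 B=0)
  2. pour(A -> B) -> (A=0 B=6)
  3. fill(A) -> (A=6 B=6)
  4. pour(A -> B) -> (A=5 B=7)
  5. empty(B) -> (A=5 B=0)
  6. pour(A -> B) -> (A=0 B=5)
Reached target in 6 moves.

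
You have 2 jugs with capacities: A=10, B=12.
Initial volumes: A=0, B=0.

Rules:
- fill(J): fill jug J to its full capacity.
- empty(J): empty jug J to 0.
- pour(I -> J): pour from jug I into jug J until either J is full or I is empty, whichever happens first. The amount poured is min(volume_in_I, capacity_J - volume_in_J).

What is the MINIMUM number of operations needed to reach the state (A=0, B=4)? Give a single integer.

BFS from (A=0, B=0). One shortest path:
  1. fill(B) -> (A=0 B=12)
  2. pour(B -> A) -> (A=10 B=2)
  3. empty(A) -> (A=0 B=2)
  4. pour(B -> A) -> (A=2 B=0)
  5. fill(B) -> (A=2 B=12)
  6. pour(B -> A) -> (A=10 B=4)
  7. empty(A) -> (A=0 B=4)
Reached target in 7 moves.

Answer: 7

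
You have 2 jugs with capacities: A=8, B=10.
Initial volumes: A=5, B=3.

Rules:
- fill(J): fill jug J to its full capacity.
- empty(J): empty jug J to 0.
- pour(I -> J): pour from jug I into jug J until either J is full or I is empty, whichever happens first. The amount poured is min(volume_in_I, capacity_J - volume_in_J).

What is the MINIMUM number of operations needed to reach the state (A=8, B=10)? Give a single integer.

BFS from (A=5, B=3). One shortest path:
  1. fill(A) -> (A=8 B=3)
  2. fill(B) -> (A=8 B=10)
Reached target in 2 moves.

Answer: 2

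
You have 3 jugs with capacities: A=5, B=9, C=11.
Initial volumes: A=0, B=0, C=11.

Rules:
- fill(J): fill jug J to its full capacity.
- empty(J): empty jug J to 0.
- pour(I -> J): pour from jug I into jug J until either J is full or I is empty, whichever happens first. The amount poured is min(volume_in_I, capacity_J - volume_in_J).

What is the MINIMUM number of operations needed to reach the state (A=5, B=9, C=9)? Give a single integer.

BFS from (A=0, B=0, C=11). One shortest path:
  1. fill(A) -> (A=5 B=0 C=11)
  2. fill(B) -> (A=5 B=9 C=11)
  3. empty(C) -> (A=5 B=9 C=0)
  4. pour(B -> C) -> (A=5 B=0 C=9)
  5. fill(B) -> (A=5 B=9 C=9)
Reached target in 5 moves.

Answer: 5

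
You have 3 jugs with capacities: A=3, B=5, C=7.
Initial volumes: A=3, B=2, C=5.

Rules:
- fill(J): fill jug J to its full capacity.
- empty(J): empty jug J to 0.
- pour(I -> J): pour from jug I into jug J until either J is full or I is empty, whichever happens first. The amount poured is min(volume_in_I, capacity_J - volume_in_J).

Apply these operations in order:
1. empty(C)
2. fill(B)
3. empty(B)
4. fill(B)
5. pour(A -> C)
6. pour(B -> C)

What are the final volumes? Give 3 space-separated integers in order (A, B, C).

Answer: 0 1 7

Derivation:
Step 1: empty(C) -> (A=3 B=2 C=0)
Step 2: fill(B) -> (A=3 B=5 C=0)
Step 3: empty(B) -> (A=3 B=0 C=0)
Step 4: fill(B) -> (A=3 B=5 C=0)
Step 5: pour(A -> C) -> (A=0 B=5 C=3)
Step 6: pour(B -> C) -> (A=0 B=1 C=7)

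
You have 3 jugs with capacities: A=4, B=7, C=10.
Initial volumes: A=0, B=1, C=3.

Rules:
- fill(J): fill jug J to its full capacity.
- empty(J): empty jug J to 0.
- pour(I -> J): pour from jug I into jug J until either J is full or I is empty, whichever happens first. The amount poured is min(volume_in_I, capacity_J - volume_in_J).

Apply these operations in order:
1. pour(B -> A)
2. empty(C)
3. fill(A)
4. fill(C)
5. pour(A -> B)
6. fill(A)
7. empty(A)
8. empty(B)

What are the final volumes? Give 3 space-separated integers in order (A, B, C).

Answer: 0 0 10

Derivation:
Step 1: pour(B -> A) -> (A=1 B=0 C=3)
Step 2: empty(C) -> (A=1 B=0 C=0)
Step 3: fill(A) -> (A=4 B=0 C=0)
Step 4: fill(C) -> (A=4 B=0 C=10)
Step 5: pour(A -> B) -> (A=0 B=4 C=10)
Step 6: fill(A) -> (A=4 B=4 C=10)
Step 7: empty(A) -> (A=0 B=4 C=10)
Step 8: empty(B) -> (A=0 B=0 C=10)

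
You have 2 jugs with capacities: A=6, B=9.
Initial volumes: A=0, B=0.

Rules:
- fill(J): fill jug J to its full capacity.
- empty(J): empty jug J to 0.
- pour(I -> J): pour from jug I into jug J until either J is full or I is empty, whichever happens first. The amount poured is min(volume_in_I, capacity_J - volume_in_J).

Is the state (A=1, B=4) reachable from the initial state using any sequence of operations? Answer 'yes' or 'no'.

Answer: no

Derivation:
BFS explored all 10 reachable states.
Reachable set includes: (0,0), (0,3), (0,6), (0,9), (3,0), (3,9), (6,0), (6,3), (6,6), (6,9)
Target (A=1, B=4) not in reachable set → no.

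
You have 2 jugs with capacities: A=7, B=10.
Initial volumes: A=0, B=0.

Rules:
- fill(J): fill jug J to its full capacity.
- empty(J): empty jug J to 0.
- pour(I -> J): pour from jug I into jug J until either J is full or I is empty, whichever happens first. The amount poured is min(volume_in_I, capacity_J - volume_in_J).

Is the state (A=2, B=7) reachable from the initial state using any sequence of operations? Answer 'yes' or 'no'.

Answer: no

Derivation:
BFS explored all 34 reachable states.
Reachable set includes: (0,0), (0,1), (0,2), (0,3), (0,4), (0,5), (0,6), (0,7), (0,8), (0,9), (0,10), (1,0) ...
Target (A=2, B=7) not in reachable set → no.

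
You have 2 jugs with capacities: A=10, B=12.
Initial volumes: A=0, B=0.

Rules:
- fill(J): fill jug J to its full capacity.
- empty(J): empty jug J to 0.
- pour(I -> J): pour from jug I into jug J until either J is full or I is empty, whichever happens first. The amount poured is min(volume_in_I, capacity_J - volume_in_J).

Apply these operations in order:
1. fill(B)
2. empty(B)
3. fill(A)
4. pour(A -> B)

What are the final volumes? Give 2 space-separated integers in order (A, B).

Step 1: fill(B) -> (A=0 B=12)
Step 2: empty(B) -> (A=0 B=0)
Step 3: fill(A) -> (A=10 B=0)
Step 4: pour(A -> B) -> (A=0 B=10)

Answer: 0 10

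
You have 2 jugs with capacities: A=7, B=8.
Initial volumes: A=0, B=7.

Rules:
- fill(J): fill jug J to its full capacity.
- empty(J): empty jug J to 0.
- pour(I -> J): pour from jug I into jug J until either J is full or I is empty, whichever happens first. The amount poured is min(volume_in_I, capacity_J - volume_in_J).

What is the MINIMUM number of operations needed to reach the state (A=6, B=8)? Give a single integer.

BFS from (A=0, B=7). One shortest path:
  1. fill(A) -> (A=7 B=7)
  2. pour(A -> B) -> (A=6 B=8)
Reached target in 2 moves.

Answer: 2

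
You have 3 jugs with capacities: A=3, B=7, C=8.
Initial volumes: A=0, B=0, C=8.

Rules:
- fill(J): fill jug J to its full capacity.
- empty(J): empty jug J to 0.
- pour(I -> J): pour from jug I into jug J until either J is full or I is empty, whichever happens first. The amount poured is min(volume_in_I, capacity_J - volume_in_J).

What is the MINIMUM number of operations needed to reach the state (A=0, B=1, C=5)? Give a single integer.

Answer: 6

Derivation:
BFS from (A=0, B=0, C=8). One shortest path:
  1. pour(C -> B) -> (A=0 B=7 C=1)
  2. empty(B) -> (A=0 B=0 C=1)
  3. pour(C -> B) -> (A=0 B=1 C=0)
  4. fill(C) -> (A=0 B=1 C=8)
  5. pour(C -> A) -> (A=3 B=1 C=5)
  6. empty(A) -> (A=0 B=1 C=5)
Reached target in 6 moves.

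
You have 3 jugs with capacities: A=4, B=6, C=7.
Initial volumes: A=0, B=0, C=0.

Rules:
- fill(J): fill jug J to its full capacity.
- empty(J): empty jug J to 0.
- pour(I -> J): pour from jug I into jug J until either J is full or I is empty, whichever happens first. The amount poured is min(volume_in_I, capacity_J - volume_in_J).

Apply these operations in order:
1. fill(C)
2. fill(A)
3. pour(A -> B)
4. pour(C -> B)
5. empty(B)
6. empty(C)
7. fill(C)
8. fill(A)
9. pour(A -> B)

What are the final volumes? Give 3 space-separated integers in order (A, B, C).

Step 1: fill(C) -> (A=0 B=0 C=7)
Step 2: fill(A) -> (A=4 B=0 C=7)
Step 3: pour(A -> B) -> (A=0 B=4 C=7)
Step 4: pour(C -> B) -> (A=0 B=6 C=5)
Step 5: empty(B) -> (A=0 B=0 C=5)
Step 6: empty(C) -> (A=0 B=0 C=0)
Step 7: fill(C) -> (A=0 B=0 C=7)
Step 8: fill(A) -> (A=4 B=0 C=7)
Step 9: pour(A -> B) -> (A=0 B=4 C=7)

Answer: 0 4 7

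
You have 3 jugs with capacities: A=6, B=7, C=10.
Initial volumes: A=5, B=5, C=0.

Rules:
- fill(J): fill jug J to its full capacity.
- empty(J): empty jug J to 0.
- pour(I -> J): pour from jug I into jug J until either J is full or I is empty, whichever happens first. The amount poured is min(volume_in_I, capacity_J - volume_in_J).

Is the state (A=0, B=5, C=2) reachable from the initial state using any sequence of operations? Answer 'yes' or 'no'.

Answer: yes

Derivation:
BFS from (A=5, B=5, C=0):
  1. fill(A) -> (A=6 B=5 C=0)
  2. pour(A -> C) -> (A=0 B=5 C=6)
  3. fill(A) -> (A=6 B=5 C=6)
  4. pour(A -> C) -> (A=2 B=5 C=10)
  5. empty(C) -> (A=2 B=5 C=0)
  6. pour(A -> C) -> (A=0 B=5 C=2)
Target reached → yes.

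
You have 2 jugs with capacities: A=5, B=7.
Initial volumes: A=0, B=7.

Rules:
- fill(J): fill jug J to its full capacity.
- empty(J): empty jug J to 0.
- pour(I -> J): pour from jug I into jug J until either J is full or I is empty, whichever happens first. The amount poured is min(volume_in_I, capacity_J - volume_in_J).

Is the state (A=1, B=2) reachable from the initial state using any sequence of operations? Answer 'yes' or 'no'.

Answer: no

Derivation:
BFS explored all 24 reachable states.
Reachable set includes: (0,0), (0,1), (0,2), (0,3), (0,4), (0,5), (0,6), (0,7), (1,0), (1,7), (2,0), (2,7) ...
Target (A=1, B=2) not in reachable set → no.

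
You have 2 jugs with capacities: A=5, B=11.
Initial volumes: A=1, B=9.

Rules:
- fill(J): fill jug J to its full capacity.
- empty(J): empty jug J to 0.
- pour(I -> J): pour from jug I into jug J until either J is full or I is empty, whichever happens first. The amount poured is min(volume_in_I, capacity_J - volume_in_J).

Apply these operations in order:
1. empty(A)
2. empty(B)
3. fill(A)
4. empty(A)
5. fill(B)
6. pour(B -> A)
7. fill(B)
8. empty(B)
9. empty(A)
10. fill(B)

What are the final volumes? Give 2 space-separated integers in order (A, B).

Answer: 0 11

Derivation:
Step 1: empty(A) -> (A=0 B=9)
Step 2: empty(B) -> (A=0 B=0)
Step 3: fill(A) -> (A=5 B=0)
Step 4: empty(A) -> (A=0 B=0)
Step 5: fill(B) -> (A=0 B=11)
Step 6: pour(B -> A) -> (A=5 B=6)
Step 7: fill(B) -> (A=5 B=11)
Step 8: empty(B) -> (A=5 B=0)
Step 9: empty(A) -> (A=0 B=0)
Step 10: fill(B) -> (A=0 B=11)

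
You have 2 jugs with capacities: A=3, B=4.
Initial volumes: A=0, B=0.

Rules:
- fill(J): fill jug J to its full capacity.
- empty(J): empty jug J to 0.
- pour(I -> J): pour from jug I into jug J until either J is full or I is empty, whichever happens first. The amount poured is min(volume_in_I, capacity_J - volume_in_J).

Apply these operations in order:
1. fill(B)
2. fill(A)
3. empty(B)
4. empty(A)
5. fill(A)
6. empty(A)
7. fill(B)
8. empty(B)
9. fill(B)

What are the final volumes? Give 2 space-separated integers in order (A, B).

Step 1: fill(B) -> (A=0 B=4)
Step 2: fill(A) -> (A=3 B=4)
Step 3: empty(B) -> (A=3 B=0)
Step 4: empty(A) -> (A=0 B=0)
Step 5: fill(A) -> (A=3 B=0)
Step 6: empty(A) -> (A=0 B=0)
Step 7: fill(B) -> (A=0 B=4)
Step 8: empty(B) -> (A=0 B=0)
Step 9: fill(B) -> (A=0 B=4)

Answer: 0 4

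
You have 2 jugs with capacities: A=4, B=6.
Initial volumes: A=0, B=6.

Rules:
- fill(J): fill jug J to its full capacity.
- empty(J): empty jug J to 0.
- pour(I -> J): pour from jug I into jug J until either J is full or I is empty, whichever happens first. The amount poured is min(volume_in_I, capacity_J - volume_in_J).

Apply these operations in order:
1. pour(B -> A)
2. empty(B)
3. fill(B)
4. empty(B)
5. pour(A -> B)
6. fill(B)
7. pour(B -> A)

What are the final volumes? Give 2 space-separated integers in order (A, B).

Step 1: pour(B -> A) -> (A=4 B=2)
Step 2: empty(B) -> (A=4 B=0)
Step 3: fill(B) -> (A=4 B=6)
Step 4: empty(B) -> (A=4 B=0)
Step 5: pour(A -> B) -> (A=0 B=4)
Step 6: fill(B) -> (A=0 B=6)
Step 7: pour(B -> A) -> (A=4 B=2)

Answer: 4 2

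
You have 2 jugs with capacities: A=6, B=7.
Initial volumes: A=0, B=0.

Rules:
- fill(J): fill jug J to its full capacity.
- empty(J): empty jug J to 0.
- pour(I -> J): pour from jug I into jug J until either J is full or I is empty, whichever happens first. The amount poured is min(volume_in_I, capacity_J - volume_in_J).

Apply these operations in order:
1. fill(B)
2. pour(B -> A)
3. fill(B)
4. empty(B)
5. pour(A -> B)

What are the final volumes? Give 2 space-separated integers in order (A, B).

Step 1: fill(B) -> (A=0 B=7)
Step 2: pour(B -> A) -> (A=6 B=1)
Step 3: fill(B) -> (A=6 B=7)
Step 4: empty(B) -> (A=6 B=0)
Step 5: pour(A -> B) -> (A=0 B=6)

Answer: 0 6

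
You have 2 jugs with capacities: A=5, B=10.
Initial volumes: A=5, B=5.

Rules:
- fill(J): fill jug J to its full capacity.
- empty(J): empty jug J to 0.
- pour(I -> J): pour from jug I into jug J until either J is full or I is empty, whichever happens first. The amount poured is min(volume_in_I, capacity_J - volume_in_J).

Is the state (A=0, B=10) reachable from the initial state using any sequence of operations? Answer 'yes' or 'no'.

Answer: yes

Derivation:
BFS from (A=5, B=5):
  1. pour(A -> B) -> (A=0 B=10)
Target reached → yes.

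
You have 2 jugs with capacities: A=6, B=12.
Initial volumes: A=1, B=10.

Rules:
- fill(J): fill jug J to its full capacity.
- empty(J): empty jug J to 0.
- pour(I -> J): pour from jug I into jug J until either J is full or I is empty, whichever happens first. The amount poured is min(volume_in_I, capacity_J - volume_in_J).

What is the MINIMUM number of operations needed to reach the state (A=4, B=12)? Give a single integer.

Answer: 2

Derivation:
BFS from (A=1, B=10). One shortest path:
  1. fill(A) -> (A=6 B=10)
  2. pour(A -> B) -> (A=4 B=12)
Reached target in 2 moves.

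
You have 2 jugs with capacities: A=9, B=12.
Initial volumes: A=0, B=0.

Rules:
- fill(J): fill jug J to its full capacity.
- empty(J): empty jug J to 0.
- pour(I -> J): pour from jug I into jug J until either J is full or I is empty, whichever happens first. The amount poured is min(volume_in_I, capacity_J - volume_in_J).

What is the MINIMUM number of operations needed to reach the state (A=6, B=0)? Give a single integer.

BFS from (A=0, B=0). One shortest path:
  1. fill(A) -> (A=9 B=0)
  2. pour(A -> B) -> (A=0 B=9)
  3. fill(A) -> (A=9 B=9)
  4. pour(A -> B) -> (A=6 B=12)
  5. empty(B) -> (A=6 B=0)
Reached target in 5 moves.

Answer: 5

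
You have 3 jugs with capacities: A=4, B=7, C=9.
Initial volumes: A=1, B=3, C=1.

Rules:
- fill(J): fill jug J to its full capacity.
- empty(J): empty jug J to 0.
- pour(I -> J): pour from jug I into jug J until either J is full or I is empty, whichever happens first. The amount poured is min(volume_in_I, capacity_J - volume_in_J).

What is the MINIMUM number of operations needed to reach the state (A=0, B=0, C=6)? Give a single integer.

BFS from (A=1, B=3, C=1). One shortest path:
  1. empty(B) -> (A=1 B=0 C=1)
  2. fill(C) -> (A=1 B=0 C=9)
  3. pour(C -> A) -> (A=4 B=0 C=6)
  4. empty(A) -> (A=0 B=0 C=6)
Reached target in 4 moves.

Answer: 4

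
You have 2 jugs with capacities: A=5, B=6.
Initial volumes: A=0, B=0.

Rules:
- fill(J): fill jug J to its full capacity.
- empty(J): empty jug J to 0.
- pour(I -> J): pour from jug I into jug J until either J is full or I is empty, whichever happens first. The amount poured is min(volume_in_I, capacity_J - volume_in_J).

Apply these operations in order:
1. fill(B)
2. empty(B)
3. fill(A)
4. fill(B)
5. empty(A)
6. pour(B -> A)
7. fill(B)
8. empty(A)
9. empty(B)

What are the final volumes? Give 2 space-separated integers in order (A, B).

Answer: 0 0

Derivation:
Step 1: fill(B) -> (A=0 B=6)
Step 2: empty(B) -> (A=0 B=0)
Step 3: fill(A) -> (A=5 B=0)
Step 4: fill(B) -> (A=5 B=6)
Step 5: empty(A) -> (A=0 B=6)
Step 6: pour(B -> A) -> (A=5 B=1)
Step 7: fill(B) -> (A=5 B=6)
Step 8: empty(A) -> (A=0 B=6)
Step 9: empty(B) -> (A=0 B=0)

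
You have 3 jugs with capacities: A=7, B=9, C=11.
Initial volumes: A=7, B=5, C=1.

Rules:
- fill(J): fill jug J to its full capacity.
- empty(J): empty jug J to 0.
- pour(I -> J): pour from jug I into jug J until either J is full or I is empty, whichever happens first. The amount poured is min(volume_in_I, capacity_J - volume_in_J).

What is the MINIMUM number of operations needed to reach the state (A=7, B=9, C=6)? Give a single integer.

BFS from (A=7, B=5, C=1). One shortest path:
  1. pour(B -> C) -> (A=7 B=0 C=6)
  2. fill(B) -> (A=7 B=9 C=6)
Reached target in 2 moves.

Answer: 2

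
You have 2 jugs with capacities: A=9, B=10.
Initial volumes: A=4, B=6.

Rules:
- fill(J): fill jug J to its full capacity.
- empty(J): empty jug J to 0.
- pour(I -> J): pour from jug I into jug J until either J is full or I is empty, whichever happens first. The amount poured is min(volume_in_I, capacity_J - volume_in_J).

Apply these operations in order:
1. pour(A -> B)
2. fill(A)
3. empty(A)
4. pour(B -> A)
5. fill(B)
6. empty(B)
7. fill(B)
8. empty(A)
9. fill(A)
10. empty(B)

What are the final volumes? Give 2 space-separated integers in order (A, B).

Step 1: pour(A -> B) -> (A=0 B=10)
Step 2: fill(A) -> (A=9 B=10)
Step 3: empty(A) -> (A=0 B=10)
Step 4: pour(B -> A) -> (A=9 B=1)
Step 5: fill(B) -> (A=9 B=10)
Step 6: empty(B) -> (A=9 B=0)
Step 7: fill(B) -> (A=9 B=10)
Step 8: empty(A) -> (A=0 B=10)
Step 9: fill(A) -> (A=9 B=10)
Step 10: empty(B) -> (A=9 B=0)

Answer: 9 0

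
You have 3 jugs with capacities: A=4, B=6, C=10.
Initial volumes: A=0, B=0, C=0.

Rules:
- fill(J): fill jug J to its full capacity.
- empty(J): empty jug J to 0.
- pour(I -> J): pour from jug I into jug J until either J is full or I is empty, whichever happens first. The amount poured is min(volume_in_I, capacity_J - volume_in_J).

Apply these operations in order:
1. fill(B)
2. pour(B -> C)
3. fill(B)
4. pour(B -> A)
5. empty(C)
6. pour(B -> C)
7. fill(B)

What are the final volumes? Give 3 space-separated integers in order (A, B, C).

Answer: 4 6 2

Derivation:
Step 1: fill(B) -> (A=0 B=6 C=0)
Step 2: pour(B -> C) -> (A=0 B=0 C=6)
Step 3: fill(B) -> (A=0 B=6 C=6)
Step 4: pour(B -> A) -> (A=4 B=2 C=6)
Step 5: empty(C) -> (A=4 B=2 C=0)
Step 6: pour(B -> C) -> (A=4 B=0 C=2)
Step 7: fill(B) -> (A=4 B=6 C=2)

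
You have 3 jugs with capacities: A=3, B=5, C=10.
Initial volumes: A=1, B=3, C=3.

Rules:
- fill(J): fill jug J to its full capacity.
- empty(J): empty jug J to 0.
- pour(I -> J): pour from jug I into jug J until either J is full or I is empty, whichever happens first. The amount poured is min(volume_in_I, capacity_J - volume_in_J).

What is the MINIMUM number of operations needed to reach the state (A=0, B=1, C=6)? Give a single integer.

Answer: 2

Derivation:
BFS from (A=1, B=3, C=3). One shortest path:
  1. pour(B -> A) -> (A=3 B=1 C=3)
  2. pour(A -> C) -> (A=0 B=1 C=6)
Reached target in 2 moves.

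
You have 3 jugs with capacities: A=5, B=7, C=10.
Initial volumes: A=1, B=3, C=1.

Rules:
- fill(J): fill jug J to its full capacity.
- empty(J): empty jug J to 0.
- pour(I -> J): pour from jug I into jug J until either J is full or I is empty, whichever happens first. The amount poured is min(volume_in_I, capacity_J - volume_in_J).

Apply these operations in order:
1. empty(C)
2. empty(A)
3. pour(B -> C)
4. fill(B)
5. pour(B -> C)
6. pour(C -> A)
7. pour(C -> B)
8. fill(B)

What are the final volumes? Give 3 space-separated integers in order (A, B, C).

Step 1: empty(C) -> (A=1 B=3 C=0)
Step 2: empty(A) -> (A=0 B=3 C=0)
Step 3: pour(B -> C) -> (A=0 B=0 C=3)
Step 4: fill(B) -> (A=0 B=7 C=3)
Step 5: pour(B -> C) -> (A=0 B=0 C=10)
Step 6: pour(C -> A) -> (A=5 B=0 C=5)
Step 7: pour(C -> B) -> (A=5 B=5 C=0)
Step 8: fill(B) -> (A=5 B=7 C=0)

Answer: 5 7 0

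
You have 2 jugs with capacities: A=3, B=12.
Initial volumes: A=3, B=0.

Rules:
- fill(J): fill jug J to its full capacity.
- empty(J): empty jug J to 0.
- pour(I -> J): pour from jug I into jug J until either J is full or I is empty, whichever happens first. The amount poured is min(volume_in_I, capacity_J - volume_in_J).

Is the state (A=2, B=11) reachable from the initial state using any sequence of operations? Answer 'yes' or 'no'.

BFS explored all 10 reachable states.
Reachable set includes: (0,0), (0,3), (0,6), (0,9), (0,12), (3,0), (3,3), (3,6), (3,9), (3,12)
Target (A=2, B=11) not in reachable set → no.

Answer: no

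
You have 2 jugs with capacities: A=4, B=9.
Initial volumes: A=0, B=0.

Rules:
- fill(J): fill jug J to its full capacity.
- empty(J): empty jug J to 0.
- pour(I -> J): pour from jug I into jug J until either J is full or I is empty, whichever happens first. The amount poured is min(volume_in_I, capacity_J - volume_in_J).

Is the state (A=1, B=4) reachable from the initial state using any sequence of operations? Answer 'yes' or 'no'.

Answer: no

Derivation:
BFS explored all 26 reachable states.
Reachable set includes: (0,0), (0,1), (0,2), (0,3), (0,4), (0,5), (0,6), (0,7), (0,8), (0,9), (1,0), (1,9) ...
Target (A=1, B=4) not in reachable set → no.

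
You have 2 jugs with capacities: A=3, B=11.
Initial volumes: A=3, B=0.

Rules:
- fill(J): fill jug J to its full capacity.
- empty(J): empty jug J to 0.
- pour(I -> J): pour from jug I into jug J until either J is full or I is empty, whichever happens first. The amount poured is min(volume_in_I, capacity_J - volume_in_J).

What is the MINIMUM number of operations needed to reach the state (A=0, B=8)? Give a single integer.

Answer: 4

Derivation:
BFS from (A=3, B=0). One shortest path:
  1. empty(A) -> (A=0 B=0)
  2. fill(B) -> (A=0 B=11)
  3. pour(B -> A) -> (A=3 B=8)
  4. empty(A) -> (A=0 B=8)
Reached target in 4 moves.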